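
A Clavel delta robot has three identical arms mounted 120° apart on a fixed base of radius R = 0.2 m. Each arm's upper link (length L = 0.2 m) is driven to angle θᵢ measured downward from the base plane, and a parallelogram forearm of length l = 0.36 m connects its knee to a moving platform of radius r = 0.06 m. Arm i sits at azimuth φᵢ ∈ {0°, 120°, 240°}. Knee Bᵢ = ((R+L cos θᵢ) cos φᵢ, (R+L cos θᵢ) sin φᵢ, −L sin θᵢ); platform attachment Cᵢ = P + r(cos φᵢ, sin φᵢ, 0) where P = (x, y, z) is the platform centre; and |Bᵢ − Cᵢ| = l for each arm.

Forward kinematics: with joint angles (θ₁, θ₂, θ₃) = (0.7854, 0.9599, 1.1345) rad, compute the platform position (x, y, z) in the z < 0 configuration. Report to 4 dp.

(0.0476, 0.0293, -0.4136)

S1 = (0.2814·cos0.0°, 0.2814·sin0.0°, -0.1414) = (0.2814, 0.0000, -0.1414)
S2 = (0.2547·cos120.0°, 0.2547·sin120.0°, -0.1638) = (-0.1274, 0.2206, -0.1638)
φ3=240.0°: virtual centre (-0.1123, -0.1944, -0.1813), radius l
|S₂|²−|S₁|² = -0.0075;  |S₃|²−|S₁|² = -0.0159
linear system: -0.8176x+0.4412y = -0.0075−-0.0448z; -0.7874x+-0.3889y = -0.0159−-0.0797z
Cramer: x(z) = 0.0149-0.0790z;  y(z) = 0.0107-0.0449z
quadratic in z: (1.0083)z²+(0.3240)z+(-0.0385)=0, √Δ=0.5100 → z ∈ {-0.4136, 0.0923}; z = -0.4136 (taking z<0)
x = 0.0476, y = 0.0293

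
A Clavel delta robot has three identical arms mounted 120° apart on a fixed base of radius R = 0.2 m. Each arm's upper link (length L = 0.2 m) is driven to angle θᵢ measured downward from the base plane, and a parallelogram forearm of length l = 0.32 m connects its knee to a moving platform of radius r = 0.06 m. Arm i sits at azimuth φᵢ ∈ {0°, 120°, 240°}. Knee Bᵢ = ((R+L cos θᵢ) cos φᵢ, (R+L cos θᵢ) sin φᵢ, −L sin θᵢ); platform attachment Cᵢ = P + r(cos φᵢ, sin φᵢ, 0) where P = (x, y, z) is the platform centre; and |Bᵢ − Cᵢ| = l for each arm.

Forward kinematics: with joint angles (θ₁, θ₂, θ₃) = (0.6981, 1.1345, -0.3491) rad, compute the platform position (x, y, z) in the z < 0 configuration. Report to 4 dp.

(-0.0081, -0.1062, -0.1472)

S1 = (0.2932·cos0.0°, 0.2932·sin0.0°, -0.1286) = (0.2932, 0.0000, -0.1286)
S2 = (0.2245·cos120.0°, 0.2245·sin120.0°, -0.1813) = (-0.1123, 0.1944, -0.1813)
φ3=240.0°: virtual centre (-0.1640, -0.2840, 0.0684), radius l
|S₂|²−|S₁|² = -0.0192;  |S₃|²−|S₁|² = 0.0097
linear system: -0.8109x+0.3889y = -0.0192−-0.1054z; -0.9144x+-0.5680y = 0.0097−0.3939z
det = 0.8162;  x = 0.0088+0.1143z,  y = -0.0312+0.5095z
quadratic in z: (1.2727)z²+(0.1603)z+(-0.0040)=0, √Δ=0.2144 → z ∈ {-0.1472, 0.0213}; z = -0.1472 (taking z<0)
x = -0.0081, y = -0.1062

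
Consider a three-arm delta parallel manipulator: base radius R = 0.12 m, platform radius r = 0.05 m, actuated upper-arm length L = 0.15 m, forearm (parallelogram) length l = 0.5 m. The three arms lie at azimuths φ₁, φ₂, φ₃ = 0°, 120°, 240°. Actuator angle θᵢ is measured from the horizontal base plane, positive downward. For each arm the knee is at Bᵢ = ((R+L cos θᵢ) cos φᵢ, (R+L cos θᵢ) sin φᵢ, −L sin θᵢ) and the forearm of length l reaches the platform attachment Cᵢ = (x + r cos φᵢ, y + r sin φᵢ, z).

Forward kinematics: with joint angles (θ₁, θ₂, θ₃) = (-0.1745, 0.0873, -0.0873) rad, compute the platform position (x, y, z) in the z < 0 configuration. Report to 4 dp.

φ1=0.0°: virtual centre (0.2177, 0.0000, 0.0260), radius l
φ2=120.0°: virtual centre (-0.1097, 0.1900, -0.0131), radius l
centre 3 = (0.2194·cos240.0°, 0.2194·sin240.0°, 0.0131) = (-0.1097, -0.1900, 0.0131)
subtract pairs → two planes through P
linear system: -0.6549x+0.3801y = 0.0002−-0.0782z; -0.6549x+-0.3801y = 0.0002−-0.0259z
det = 0.4978;  x = -0.0004+-0.0795z,  y = 0.0000+0.0688z
into |P−centre ₁|² = l²: 1.0111z² + -0.0174z + -0.2018 = 0;  Δ = 0.8163;  z = -0.4382 or 0.4554 → z<0 root = -0.4382
x = 0.0345, y = -0.0302

(0.0345, -0.0302, -0.4382)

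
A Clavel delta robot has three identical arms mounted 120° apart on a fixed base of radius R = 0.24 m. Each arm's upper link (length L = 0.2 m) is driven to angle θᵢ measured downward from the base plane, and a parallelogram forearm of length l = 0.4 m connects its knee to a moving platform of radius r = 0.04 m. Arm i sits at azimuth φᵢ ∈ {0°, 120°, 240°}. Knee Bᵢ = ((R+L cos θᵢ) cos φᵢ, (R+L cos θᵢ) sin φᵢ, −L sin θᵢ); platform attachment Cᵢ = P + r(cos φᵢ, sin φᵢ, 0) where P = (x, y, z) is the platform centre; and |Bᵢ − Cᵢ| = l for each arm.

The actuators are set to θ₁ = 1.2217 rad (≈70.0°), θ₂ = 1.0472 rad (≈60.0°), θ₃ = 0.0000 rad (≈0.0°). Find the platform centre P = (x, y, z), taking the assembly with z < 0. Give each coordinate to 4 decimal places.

(-0.0961, -0.1130, -0.3078)

arm 1 at φ=0.0°: ρ1 = 0.2684;  centre 1 = (0.2684, 0.0000, -0.1879)
centre 2 = (0.3000·cos120.0°, 0.3000·sin120.0°, -0.1732) = (-0.1500, 0.2598, -0.1732)
φ3=240.0°: virtual centre (-0.2000, -0.3464, 0.0000), radius l
eliminate P² terms by subtracting sphere 1 from 2 and 3
plane₁₂: -0.8368x+0.5196y+0.0295z = 0.0126
Cramer: x(z) = -0.0339+0.2023z;  y(z) = -0.0302+0.2690z
into |P−centre ₁|² = l²: 1.1133z² + 0.2374z + -0.0324 = 0;  Δ = 0.2006;  z = -0.3078 or 0.0946 → z<0 root = -0.3078
x = -0.0961, y = -0.1130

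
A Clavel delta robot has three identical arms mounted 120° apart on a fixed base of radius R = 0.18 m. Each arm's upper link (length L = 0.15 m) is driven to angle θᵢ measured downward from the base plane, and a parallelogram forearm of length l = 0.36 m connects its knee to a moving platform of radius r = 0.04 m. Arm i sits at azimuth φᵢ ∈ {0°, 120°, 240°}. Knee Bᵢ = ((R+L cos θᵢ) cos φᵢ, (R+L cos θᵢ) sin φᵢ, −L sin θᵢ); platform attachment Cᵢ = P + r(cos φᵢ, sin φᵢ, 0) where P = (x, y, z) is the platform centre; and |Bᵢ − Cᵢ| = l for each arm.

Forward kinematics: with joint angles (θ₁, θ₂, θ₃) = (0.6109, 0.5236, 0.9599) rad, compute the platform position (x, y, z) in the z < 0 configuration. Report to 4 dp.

(0.0196, 0.0538, -0.3459)

φ1=0.0°: virtual centre (0.2629, 0.0000, -0.0860), radius l
φ2=120.0°: virtual centre (-0.1350, 0.2337, -0.0750), radius l
O3 = (0.2260·cos240.0°, 0.2260·sin240.0°, -0.1229) = (-0.1130, -0.1958, -0.1229)
eliminate P² terms by subtracting sphere 1 from 2 and 3
[-0.7956 0.4675 0.0221]·P = 0.0020;  [-0.7518 -0.3915 -0.0737]·P = -0.0103
Cramer: x(z) = 0.0061-0.0389z;  y(z) = 0.0146-0.1134z
sphere 1 gives Az²+Bz+C=0 with A=1.0144, B=0.1887, C=-0.0561;  B²−4AC=0.2631;  roots -0.3459, 0.1598;  negative root z = -0.3459
x = 0.0196, y = 0.0538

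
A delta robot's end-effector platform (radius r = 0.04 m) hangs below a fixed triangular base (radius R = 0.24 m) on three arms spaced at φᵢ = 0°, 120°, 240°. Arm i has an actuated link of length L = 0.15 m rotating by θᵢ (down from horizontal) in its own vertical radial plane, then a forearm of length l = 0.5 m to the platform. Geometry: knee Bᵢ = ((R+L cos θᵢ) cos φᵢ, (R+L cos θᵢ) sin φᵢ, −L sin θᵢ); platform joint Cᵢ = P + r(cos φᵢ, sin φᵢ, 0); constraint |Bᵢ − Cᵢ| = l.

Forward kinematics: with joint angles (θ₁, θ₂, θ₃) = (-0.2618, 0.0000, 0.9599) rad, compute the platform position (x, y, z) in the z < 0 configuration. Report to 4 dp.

(0.0920, 0.1128, -0.3775)

centre 1 = (0.3449·cos0.0°, 0.3449·sin0.0°, 0.0388) = (0.3449, 0.0000, 0.0388)
φ2=120.0°: virtual centre (-0.1750, 0.3031, 0.0000), radius l
φ3=240.0°: virtual centre (-0.1430, -0.2477, -0.1229), radius l
|centre ₂|²−|centre ₁|² = 0.0020;  |centre ₃|²−|centre ₁|² = -0.0235
linear system: -1.0398x+0.6062y = 0.0020−-0.0776z; -0.9758x+-0.4954y = -0.0235−-0.3234z
Cramer: x(z) = 0.0120-0.2119z;  y(z) = 0.0239-0.2354z
sphere 1 gives Az²+Bz+C=0 with A=1.1003, B=0.0522, C=-0.1371;  B²−4AC=0.6061;  roots -0.3775, 0.3301;  negative root z = -0.3775
x = 0.0920, y = 0.1128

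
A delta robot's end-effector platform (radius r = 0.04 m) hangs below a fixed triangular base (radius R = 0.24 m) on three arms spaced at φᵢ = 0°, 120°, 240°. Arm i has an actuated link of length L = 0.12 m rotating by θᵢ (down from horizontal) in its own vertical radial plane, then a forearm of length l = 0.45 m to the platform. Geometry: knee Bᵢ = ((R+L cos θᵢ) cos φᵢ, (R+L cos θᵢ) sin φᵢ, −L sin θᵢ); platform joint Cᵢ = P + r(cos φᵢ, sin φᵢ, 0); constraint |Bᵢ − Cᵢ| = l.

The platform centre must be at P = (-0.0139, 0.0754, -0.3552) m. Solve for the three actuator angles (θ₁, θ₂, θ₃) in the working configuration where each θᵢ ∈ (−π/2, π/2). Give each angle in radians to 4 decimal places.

θ₁ = 0.4364, θ₂ = -0.1740, θ₃ = 0.6980

rotate P by −φ1: (-0.0139, 0.0754, -0.3552)
  A cos θ + B sin θ = C:  0.2139·cos θ + -0.3552·sin θ = 0.0437
  θ1 = atan2(B,A) + arccos(C/0.4146) = 0.4364
arm 2 (φ=120.0°): x'=0.0722, y'=-0.0257
  A=0.1278, B=-0.3552, C=(l²−L²−A²−y'²−z²)/(2L)=0.1873
  θ2 = atan2(B,A) + arccos(C/0.3775) = -0.1740
rotate P by −φ3: (-0.0583, -0.0497, -0.3552)
  e−x'=0.2583;  (l²−L²−(e−x')²−y'²−z²)/2L = -0.0304
  γ=atan2(-0.3552,0.2583)=-0.9420;  ψ=arccos(-0.0691)=1.6400;  θ3=γ+ψ≈0.6980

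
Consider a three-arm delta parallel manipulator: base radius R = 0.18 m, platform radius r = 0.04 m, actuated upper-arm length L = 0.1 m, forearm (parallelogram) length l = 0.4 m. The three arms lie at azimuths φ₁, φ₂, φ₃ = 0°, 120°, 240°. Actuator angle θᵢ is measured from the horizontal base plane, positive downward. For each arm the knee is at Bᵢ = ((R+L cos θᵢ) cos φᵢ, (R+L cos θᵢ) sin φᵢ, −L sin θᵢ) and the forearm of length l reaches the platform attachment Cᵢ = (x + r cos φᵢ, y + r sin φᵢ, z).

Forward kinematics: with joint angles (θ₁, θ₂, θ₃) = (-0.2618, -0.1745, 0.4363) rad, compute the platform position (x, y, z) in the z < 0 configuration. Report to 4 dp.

arm 1 at φ=0.0°: ρ1 = 0.2366;  centre 1 = (0.2366, 0.0000, 0.0259)
centre 2 = (0.2385·cos120.0°, 0.2385·sin120.0°, 0.0174) = (-0.1192, 0.2065, 0.0174)
φ3=240.0°: virtual centre (-0.1153, -0.1997, -0.0423), radius l
|centre ₂|²−|centre ₁|² = 0.0005;  |centre ₃|²−|centre ₁|² = -0.0017
plane₁₂: -0.7117x+0.4131y+-0.0170z = 0.0005
Cramer: x(z) = 0.0008-0.1097z;  y(z) = 0.0027-0.1478z
into |P−centre ₁|² = l²: 1.0339z² + -0.0008z + -0.1037 = 0;  Δ = 0.4290;  z = -0.3164 or 0.3172 → z<0 root = -0.3164
x = 0.0355, y = 0.0495

(0.0355, 0.0495, -0.3164)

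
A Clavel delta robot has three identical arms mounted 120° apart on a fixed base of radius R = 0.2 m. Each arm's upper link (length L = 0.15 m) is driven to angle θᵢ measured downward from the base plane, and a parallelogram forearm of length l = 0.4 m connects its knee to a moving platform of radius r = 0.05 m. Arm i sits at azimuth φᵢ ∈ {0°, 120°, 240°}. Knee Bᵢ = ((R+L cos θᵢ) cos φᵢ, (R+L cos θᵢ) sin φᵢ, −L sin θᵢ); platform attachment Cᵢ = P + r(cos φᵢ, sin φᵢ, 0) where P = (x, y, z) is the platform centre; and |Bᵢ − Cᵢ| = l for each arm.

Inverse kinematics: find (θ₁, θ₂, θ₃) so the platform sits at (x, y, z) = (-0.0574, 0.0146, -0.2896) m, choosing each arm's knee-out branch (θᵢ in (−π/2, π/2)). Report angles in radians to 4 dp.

φ1=0.0° → target in arm frame (-0.0574, 0.0146)
  e−x'=0.2074;  (l²−L²−(e−x')²−y'²−z²)/2L = 0.0347
  √(A²+B²)=0.3562;  θ1 = -0.9493+1.4733 ≈ 0.5240
φ2=120.0° → target in arm frame (0.0413, 0.0424)
  A=0.1087, B=-0.2896, C=(l²−L²−A²−y'²−z²)/(2L)=0.1334
  θ2 = atan2(B,A) + arccos(C/0.3093) = -0.0871
rotate P by −φ3: (0.0161, -0.0570, -0.2896)
  A=0.1339, B=-0.2896, C=(l²−L²−A²−y'²−z²)/(2L)=0.1081
  θ3 = atan2(B,A) + arccos(C/0.3191) = 0.0875

θ₁ = 0.5240, θ₂ = -0.0871, θ₃ = 0.0875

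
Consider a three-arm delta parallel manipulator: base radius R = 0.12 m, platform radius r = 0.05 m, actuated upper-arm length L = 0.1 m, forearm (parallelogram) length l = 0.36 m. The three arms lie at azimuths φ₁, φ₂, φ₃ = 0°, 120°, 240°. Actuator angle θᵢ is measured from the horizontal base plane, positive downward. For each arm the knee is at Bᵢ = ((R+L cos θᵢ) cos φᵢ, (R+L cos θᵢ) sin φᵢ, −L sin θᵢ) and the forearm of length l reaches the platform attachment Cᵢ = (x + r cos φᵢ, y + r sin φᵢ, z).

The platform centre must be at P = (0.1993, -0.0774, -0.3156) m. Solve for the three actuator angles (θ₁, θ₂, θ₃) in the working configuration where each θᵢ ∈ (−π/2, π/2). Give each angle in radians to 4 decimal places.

θ₁ = -0.3491, θ₂ = 1.3964, θ₃ = 0.8730

rotate P by −φ1: (0.1993, -0.0774, -0.3156)
  A cos θ + B sin θ = C:  -0.1293·cos θ + -0.3156·sin θ = -0.0136
  γ=atan2(-0.3156,-0.1293)=-1.9596;  ψ=arccos(-0.0398)=1.6106;  θ1=γ+ψ≈-0.3491
arm 2 (φ=120.0°): x'=-0.1667, y'=-0.1339
  A cos θ + B sin θ = C:  0.2367·cos θ + -0.3156·sin θ = -0.2697
  √(A²+B²)=0.3945;  θ2 = -0.9273+2.3237 ≈ 1.3964
rotate P by −φ3: (-0.0326, 0.2113, -0.3156)
  e−x'=0.1026;  (l²−L²−(e−x')²−y'²−z²)/2L = -0.1759
  θ3 = atan2(B,A) + arccos(C/0.3319) = 0.8730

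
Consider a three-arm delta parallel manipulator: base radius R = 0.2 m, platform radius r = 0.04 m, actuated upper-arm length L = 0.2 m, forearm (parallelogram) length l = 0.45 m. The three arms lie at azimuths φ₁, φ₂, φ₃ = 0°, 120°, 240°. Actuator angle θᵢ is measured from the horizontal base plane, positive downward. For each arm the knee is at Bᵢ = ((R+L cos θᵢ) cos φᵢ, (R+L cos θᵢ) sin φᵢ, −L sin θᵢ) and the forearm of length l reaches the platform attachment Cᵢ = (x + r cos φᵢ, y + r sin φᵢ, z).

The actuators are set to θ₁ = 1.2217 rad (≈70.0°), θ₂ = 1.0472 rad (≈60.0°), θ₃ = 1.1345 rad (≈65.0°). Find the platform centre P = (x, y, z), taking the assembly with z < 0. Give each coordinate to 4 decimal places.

(-0.0273, 0.0155, -0.5579)

φ1=0.0°: virtual centre (0.2284, 0.0000, -0.1879), radius l
O2 = (0.2600·cos120.0°, 0.2600·sin120.0°, -0.1732) = (-0.1300, 0.2252, -0.1732)
O3 = (0.2445·cos240.0°, 0.2445·sin240.0°, -0.1813) = (-0.1223, -0.2118, -0.1813)
|O₂|²−|O₁|² = 0.0101;  |O₃|²−|O₁|² = 0.0052
plane₁₂: -0.7168x+0.4503y+0.0295z = 0.0101
Cramer: x(z) = -0.0107+0.0298z;  y(z) = 0.0055-0.0179z
sphere 1 gives Az²+Bz+C=0 with A=1.0012, B=0.3614, C=-0.1100;  B²−4AC=0.5711;  roots -0.5579, 0.1969;  negative root z = -0.5579
x = -0.0273, y = 0.0155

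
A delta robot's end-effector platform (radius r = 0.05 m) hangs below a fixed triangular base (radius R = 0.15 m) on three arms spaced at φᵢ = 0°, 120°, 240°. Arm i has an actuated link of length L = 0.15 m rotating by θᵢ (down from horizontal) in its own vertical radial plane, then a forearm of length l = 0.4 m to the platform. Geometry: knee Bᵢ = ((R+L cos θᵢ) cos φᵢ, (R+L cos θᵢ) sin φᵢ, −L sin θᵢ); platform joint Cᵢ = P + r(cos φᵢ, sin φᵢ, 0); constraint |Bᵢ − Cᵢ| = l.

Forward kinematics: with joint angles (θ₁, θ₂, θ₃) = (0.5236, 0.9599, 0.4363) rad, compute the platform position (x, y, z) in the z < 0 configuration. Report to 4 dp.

(0.0333, -0.0832, -0.4133)

arm 1 at φ=0.0°: (R−r)+L cos θ1 = 0.2299;  S1 = (0.2299, 0.0000, -0.0750)
φ2=120.0°: virtual centre (-0.0930, 0.1611, -0.1229), radius l
φ3=240.0°: virtual centre (-0.1180, -0.2043, -0.0634), radius l
eliminate P² terms by subtracting sphere 1 from 2 and 3
plane₁₂: -0.6458x+0.3222y+-0.0957z = -0.0088
det = 0.4881;  x = 0.0065+-0.0648z,  y = -0.0141+0.1672z
quadratic in z: (1.0322)z²+(0.1742)z+(-0.1043)=0, √Δ=0.6789 → z ∈ {-0.4133, 0.2445}; z = -0.4133 (taking z<0)
x = 0.0333, y = -0.0832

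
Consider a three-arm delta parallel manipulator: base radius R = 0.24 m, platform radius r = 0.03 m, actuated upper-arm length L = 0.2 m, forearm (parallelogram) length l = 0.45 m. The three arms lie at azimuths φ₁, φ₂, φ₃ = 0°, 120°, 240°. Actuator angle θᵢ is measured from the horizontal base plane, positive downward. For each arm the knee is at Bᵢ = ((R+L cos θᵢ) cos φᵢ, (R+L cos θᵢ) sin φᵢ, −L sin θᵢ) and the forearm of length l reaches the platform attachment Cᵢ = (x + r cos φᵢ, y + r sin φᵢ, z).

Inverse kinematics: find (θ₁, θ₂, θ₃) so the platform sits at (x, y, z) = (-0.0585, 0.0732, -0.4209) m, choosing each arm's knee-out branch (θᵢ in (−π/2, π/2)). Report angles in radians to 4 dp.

φ1=0.0° → target in arm frame (-0.0585, 0.0732)
  A=0.2685, B=-0.4209, C=(l²−L²−A²−y'²−z²)/(2L)=-0.2303
  γ=atan2(-0.4209,0.2685)=-1.0030;  ψ=arccos(-0.4612)=2.0502;  θ1=γ+ψ≈1.0472
rotate P by −φ2: (0.0926, 0.0141, -0.4209)
  A cos θ + B sin θ = C:  0.1174·cos θ + -0.4209·sin θ = -0.0716
  θ2 = atan2(B,A) + arccos(C/0.4370) = 0.4364
φ3=240.0° → target in arm frame (-0.0341, -0.0873)
  A=0.2441, B=-0.4209, C=(l²−L²−A²−y'²−z²)/(2L)=-0.2047
  √(A²+B²)=0.4866;  θ3 = -1.0452+2.0050 ≈ 0.9598

θ₁ = 1.0472, θ₂ = 0.4364, θ₃ = 0.9598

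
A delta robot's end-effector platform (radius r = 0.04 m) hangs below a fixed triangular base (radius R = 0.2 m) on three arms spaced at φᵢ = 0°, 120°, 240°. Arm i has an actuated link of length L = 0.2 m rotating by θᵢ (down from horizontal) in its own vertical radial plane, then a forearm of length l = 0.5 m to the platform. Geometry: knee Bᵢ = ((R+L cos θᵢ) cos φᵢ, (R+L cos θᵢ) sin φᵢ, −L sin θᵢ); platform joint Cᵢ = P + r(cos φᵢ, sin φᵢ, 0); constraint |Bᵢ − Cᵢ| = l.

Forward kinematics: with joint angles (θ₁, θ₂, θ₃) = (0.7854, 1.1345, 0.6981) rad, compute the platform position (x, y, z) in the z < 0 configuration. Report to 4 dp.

(0.0309, -0.0853, -0.5532)

arm 1 at φ=0.0°: ρ1 = 0.3014;  S1 = (0.3014, 0.0000, -0.1414)
S2 = (0.2445·cos120.0°, 0.2445·sin120.0°, -0.1813) = (-0.1223, 0.2118, -0.1813)
φ3=240.0°: virtual centre (-0.1566, -0.2713, -0.1286), radius l
eliminate P² terms by subtracting sphere 1 from 2 and 3
plane₁₂: -0.8474x+0.4235y+-0.0797z = -0.0182
Cramer: x(z) = 0.0098-0.0381z;  y(z) = -0.0235+0.1118z
into |P−S₁|² = l²: 1.0140z² + 0.2998z + -0.1444 = 0;  Δ = 0.6755;  z = -0.5532 or 0.2574 → z<0 root = -0.5532
x = 0.0309, y = -0.0853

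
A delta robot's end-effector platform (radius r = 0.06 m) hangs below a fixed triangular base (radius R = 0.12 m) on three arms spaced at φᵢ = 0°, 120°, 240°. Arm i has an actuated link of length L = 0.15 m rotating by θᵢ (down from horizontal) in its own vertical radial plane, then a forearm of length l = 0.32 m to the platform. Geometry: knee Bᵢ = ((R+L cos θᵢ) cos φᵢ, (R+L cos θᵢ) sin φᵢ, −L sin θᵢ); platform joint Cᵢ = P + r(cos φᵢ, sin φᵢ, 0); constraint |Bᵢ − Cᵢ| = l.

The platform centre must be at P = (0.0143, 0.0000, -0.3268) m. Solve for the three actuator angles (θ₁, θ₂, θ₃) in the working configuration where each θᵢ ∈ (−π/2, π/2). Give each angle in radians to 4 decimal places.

rotate P by −φ1: (0.0143, 0.0000, -0.3268)
  A cos θ + B sin θ = C:  0.0457·cos θ + -0.3268·sin θ = -0.0966
  θ1 = atan2(B,A) + arccos(C/0.3300) = 0.4361
rotate P by −φ2: (-0.0071, -0.0124, -0.3268)
  A cos θ + B sin θ = C:  0.0671·cos θ + -0.3268·sin θ = -0.1052
  γ=atan2(-0.3268,0.0671)=-1.3681;  ψ=arccos(-0.3153)=1.8916;  θ2=γ+ψ≈0.5235
arm 3 (φ=240.0°): x'=-0.0072, y'=0.0124
  A=0.0672, B=-0.3268, C=(l²−L²−A²−y'²−z²)/(2L)=-0.1052
  θ3 = atan2(B,A) + arccos(C/0.3336) = 0.5235

θ₁ = 0.4361, θ₂ = 0.5235, θ₃ = 0.5235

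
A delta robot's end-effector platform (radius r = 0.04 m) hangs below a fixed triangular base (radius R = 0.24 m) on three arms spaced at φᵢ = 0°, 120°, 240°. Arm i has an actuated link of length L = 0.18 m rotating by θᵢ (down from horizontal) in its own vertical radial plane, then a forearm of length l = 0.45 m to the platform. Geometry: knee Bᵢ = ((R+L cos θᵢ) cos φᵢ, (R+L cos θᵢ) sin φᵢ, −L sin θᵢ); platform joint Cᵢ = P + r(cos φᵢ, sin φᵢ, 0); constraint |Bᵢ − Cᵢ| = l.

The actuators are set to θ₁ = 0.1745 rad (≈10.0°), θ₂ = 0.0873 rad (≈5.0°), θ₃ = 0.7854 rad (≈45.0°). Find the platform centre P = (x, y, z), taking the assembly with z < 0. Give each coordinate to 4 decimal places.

(0.0344, 0.0755, -0.3128)

φ1=0.0°: virtual centre (0.3773, 0.0000, -0.0313), radius l
O2 = (0.3793·cos120.0°, 0.3793·sin120.0°, -0.0157) = (-0.1897, 0.3285, -0.0157)
arm 3 at φ=240.0°: e+L cos θ3 = 0.3273;  O3 = (-0.1636, -0.2834, -0.1273)
eliminate P² terms by subtracting sphere 1 from 2 and 3
linear system: -1.1338x+0.6570y = 0.0008−0.0311z; -1.0818x+-0.5669y = -0.0200−-0.1921z
Cramer: x(z) = 0.0094-0.0802z;  y(z) = 0.0174-0.1858z
sphere 1 gives Az²+Bz+C=0 with A=1.0409, B=0.1150, C=-0.0659;  B²−4AC=0.2875;  roots -0.3128, 0.2023;  negative root z = -0.3128
x = 0.0344, y = 0.0755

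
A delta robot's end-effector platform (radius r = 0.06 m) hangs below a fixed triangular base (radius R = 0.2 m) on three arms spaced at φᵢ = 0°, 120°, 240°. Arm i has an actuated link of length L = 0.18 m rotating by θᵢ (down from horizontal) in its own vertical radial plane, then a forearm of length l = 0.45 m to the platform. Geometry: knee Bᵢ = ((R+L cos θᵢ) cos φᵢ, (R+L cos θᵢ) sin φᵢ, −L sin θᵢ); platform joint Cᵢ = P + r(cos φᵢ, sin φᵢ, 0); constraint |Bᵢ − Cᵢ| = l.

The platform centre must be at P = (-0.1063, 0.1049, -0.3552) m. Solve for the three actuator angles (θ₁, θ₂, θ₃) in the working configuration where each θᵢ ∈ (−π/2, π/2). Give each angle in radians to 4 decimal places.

arm 1 (φ=0.0°): x'=-0.1063, y'=0.1049
  A cos θ + B sin θ = C:  0.2463·cos θ + -0.3552·sin θ = -0.0770
  θ1 = atan2(B,A) + arccos(C/0.4322) = 0.7855
φ2=120.0° → target in arm frame (0.1440, 0.0396)
  e−x'=-0.0040;  (l²−L²−(e−x')²−y'²−z²)/2L = 0.1176
  √(A²+B²)=0.3552;  θ2 = -1.5820+1.2333 ≈ -0.3488
rotate P by −φ3: (-0.0377, -0.1445, -0.3552)
  e−x'=0.1777;  (l²−L²−(e−x')²−y'²−z²)/2L = -0.0237
  √(A²+B²)=0.3972;  θ3 = -1.1069+1.6305 ≈ 0.5235

θ₁ = 0.7855, θ₂ = -0.3488, θ₃ = 0.5235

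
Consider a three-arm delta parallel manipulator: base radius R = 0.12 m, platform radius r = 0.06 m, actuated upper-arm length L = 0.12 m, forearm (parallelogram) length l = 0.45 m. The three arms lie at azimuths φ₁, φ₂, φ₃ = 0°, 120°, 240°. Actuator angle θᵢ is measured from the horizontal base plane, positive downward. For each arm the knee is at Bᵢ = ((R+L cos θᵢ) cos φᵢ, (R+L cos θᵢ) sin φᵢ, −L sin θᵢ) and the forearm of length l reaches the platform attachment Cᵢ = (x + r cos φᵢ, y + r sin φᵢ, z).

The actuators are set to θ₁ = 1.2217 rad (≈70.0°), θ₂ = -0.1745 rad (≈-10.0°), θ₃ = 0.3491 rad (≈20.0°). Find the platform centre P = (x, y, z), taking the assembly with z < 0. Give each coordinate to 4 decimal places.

arm 1 at φ=0.0°: e+L cos θ1 = 0.1010;  centre 1 = (0.1010, 0.0000, -0.1128)
arm 2 at φ=120.0°: e+L cos θ2 = 0.1782;  centre 2 = (-0.0891, 0.1543, 0.0208)
arm 3 at φ=240.0°: e+L cos θ3 = 0.1728;  centre 3 = (-0.0864, -0.1496, -0.0410)
eliminate P² terms by subtracting sphere 1 from 2 and 3
[-0.3803 0.3086 0.2672]·P = 0.0093;  [-0.3749 -0.2992 0.1434]·P = 0.0086
Cramer: x(z) = -0.0236+0.5413z;  y(z) = 0.0009-0.1988z
sphere 1 gives Az²+Bz+C=0 with A=1.3325, B=0.0902, C=-0.1742;  B²−4AC=0.9368;  roots -0.3970, 0.3293;  negative root z = -0.3970
x = -0.2386, y = 0.0798

(-0.2386, 0.0798, -0.3970)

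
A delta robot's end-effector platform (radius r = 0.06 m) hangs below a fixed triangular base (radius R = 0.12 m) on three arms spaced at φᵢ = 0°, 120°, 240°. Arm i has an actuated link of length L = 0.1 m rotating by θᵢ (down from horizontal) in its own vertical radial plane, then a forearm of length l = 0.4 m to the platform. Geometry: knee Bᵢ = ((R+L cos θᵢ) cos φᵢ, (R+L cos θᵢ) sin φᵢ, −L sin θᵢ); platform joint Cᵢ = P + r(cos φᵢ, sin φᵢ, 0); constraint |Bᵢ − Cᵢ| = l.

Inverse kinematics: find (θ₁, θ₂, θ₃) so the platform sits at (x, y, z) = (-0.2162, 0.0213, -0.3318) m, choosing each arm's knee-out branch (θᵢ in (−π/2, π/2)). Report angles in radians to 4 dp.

θ₁ = 1.1349, θ₂ = -0.2615, θ₃ = -0.0872

arm 1 (φ=0.0°): x'=-0.2162, y'=0.0213
  A cos θ + B sin θ = C:  0.2762·cos θ + -0.3318·sin θ = -0.1842
  √(A²+B²)=0.4317;  θ1 = -0.8766+2.0115 ≈ 1.1349
φ2=120.0° → target in arm frame (0.1265, 0.1766)
  A=-0.0665, B=-0.3318, C=(l²−L²−A²−y'²−z²)/(2L)=0.0215
  γ=atan2(-0.3318,-0.0665)=-1.7687;  ψ=arccos(0.0635)=1.5072;  θ2=γ+ψ≈-0.2615
rotate P by −φ3: (0.0897, -0.1979, -0.3318)
  A cos θ + B sin θ = C:  -0.0297·cos θ + -0.3318·sin θ = -0.0006
  θ3 = atan2(B,A) + arccos(C/0.3331) = -0.0872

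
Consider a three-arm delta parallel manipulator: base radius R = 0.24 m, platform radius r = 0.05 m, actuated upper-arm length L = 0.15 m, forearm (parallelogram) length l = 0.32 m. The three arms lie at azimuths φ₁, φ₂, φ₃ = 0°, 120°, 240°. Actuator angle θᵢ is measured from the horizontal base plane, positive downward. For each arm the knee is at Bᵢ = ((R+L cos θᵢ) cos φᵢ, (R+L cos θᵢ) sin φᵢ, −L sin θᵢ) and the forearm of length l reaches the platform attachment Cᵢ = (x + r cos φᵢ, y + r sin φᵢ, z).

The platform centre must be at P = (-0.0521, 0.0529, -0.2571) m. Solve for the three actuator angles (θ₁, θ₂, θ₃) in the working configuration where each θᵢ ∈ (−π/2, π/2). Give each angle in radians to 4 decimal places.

rotate P by −φ1: (-0.0521, 0.0529, -0.2571)
  A cos θ + B sin θ = C:  0.2421·cos θ + -0.2571·sin θ = -0.1587
  θ1 = atan2(B,A) + arccos(C/0.3531) = 1.2215
rotate P by −φ2: (0.0719, 0.0187, -0.2571)
  e−x'=0.1181;  (l²−L²−(e−x')²−y'²−z²)/2L = -0.0017
  θ2 = atan2(B,A) + arccos(C/0.2829) = 0.4367
arm 3 (φ=240.0°): x'=-0.0198, y'=-0.0716
  e−x'=0.2098;  (l²−L²−(e−x')²−y'²−z²)/2L = -0.1177
  θ3 = atan2(B,A) + arccos(C/0.3318) = 1.0471

θ₁ = 1.2215, θ₂ = 0.4367, θ₃ = 1.0471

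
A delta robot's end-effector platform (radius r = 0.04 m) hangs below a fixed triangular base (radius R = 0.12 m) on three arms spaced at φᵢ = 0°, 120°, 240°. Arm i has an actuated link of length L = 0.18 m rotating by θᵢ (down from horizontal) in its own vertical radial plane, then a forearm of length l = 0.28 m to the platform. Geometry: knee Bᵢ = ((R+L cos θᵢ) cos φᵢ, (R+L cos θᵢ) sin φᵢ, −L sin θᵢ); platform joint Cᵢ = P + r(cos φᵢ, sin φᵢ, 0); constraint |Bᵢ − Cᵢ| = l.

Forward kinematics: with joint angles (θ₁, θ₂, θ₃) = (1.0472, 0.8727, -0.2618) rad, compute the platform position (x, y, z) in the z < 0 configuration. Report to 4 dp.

centre 1 = (0.1700·cos0.0°, 0.1700·sin0.0°, -0.1559) = (0.1700, 0.0000, -0.1559)
arm 2 at φ=120.0°: e+L cos θ2 = 0.1957;  centre 2 = (-0.0978, 0.1695, -0.1379)
centre 3 = (0.2539·cos240.0°, 0.2539·sin240.0°, 0.0466) = (-0.1269, -0.2199, 0.0466)
|centre ₂|²−|centre ₁|² = 0.0041;  |centre ₃|²−|centre ₁|² = 0.0134
linear system: -0.5357x+0.3390y = 0.0041−0.0360z; -0.5939x+-0.4397y = 0.0134−0.4049z
det = 0.4368;  x = -0.0146+0.3504z,  y = -0.0109+0.4477z
quadratic in z: (1.3232)z²+(0.1727)z+(-0.0199)=0, √Δ=0.3678 → z ∈ {-0.2042, 0.0737}; z = -0.2042 (taking z<0)
x = -0.0861, y = -0.1023

(-0.0861, -0.1023, -0.2042)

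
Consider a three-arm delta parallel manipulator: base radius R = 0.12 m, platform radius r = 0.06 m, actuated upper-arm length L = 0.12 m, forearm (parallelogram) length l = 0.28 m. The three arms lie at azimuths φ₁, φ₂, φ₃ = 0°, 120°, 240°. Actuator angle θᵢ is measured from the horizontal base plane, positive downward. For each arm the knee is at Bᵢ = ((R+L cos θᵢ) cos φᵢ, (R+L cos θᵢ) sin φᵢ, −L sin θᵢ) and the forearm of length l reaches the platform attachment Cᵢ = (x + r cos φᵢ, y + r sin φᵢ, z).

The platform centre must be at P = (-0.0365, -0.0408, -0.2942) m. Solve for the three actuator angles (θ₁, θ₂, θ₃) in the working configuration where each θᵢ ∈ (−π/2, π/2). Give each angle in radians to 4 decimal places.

θ₁ = 0.7851, θ₂ = 0.6979, θ₃ = 0.3493

rotate P by −φ1: (-0.0365, -0.0408, -0.2942)
  e−x'=0.0965;  (l²−L²−(e−x')²−y'²−z²)/2L = -0.1397
  √(A²+B²)=0.3096;  θ1 = -1.2538+2.0389 ≈ 0.7851
rotate P by −φ2: (-0.0171, 0.0520, -0.2942)
  A=0.0771, B=-0.2942, C=(l²−L²−A²−y'²−z²)/(2L)=-0.1300
  θ2 = atan2(B,A) + arccos(C/0.3041) = 0.6979
φ3=240.0° → target in arm frame (0.0536, -0.0112)
  e−x'=0.0064;  (l²−L²−(e−x')²−y'²−z²)/2L = -0.0947
  √(A²+B²)=0.2943;  θ3 = -1.5490+1.8983 ≈ 0.3493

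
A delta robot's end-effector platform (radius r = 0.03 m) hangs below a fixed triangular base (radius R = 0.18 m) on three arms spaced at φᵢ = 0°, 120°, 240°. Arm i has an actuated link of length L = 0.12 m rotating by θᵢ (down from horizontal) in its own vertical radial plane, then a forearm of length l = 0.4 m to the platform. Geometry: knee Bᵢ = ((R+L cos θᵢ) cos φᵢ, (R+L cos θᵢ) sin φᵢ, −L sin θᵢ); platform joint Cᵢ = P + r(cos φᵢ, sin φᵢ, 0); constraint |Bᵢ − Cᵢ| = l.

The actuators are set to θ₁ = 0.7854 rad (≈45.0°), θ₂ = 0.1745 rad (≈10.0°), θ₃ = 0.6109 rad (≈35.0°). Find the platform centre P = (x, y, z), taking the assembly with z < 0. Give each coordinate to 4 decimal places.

(-0.0486, 0.0446, -0.3636)

arm 1 at φ=0.0°: ρ1 = 0.2349;  centre 1 = (0.2349, 0.0000, -0.0849)
arm 2 at φ=120.0°: ρ2 = 0.2682;  centre 2 = (-0.1341, 0.2322, -0.0208)
φ3=240.0°: virtual centre (-0.1241, -0.2150, -0.0688), radius l
|centre ₂|²−|centre ₁|² = 0.0100;  |centre ₃|²−|centre ₁|² = 0.0040
[-0.7379 0.4645 0.1280]·P = 0.0100;  [-0.7180 -0.4301 0.0320]·P = 0.0040
Cramer: x(z) = -0.0095+0.1075z;  y(z) = 0.0065-0.1049z
into |P−centre ₁|² = l²: 1.0226z² + 0.1158z + -0.0931 = 0;  Δ = 0.3940;  z = -0.3636 or 0.2503 → z<0 root = -0.3636
x = -0.0486, y = 0.0446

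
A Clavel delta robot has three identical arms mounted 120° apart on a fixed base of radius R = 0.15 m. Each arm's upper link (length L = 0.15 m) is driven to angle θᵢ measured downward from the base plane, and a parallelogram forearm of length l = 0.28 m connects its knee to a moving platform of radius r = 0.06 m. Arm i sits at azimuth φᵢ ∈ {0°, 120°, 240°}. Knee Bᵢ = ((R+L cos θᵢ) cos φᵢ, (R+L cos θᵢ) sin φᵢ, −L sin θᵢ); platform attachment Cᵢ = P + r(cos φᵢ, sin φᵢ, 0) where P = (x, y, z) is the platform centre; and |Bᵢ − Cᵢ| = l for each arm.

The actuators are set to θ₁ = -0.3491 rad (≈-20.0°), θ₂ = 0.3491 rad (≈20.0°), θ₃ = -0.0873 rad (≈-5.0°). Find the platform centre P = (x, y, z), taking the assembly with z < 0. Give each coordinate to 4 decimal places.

(0.0273, -0.0242, -0.1393)

S1 = (0.2310·cos0.0°, 0.2310·sin0.0°, 0.0513) = (0.2310, 0.0000, 0.0513)
arm 2 at φ=120.0°: (R−r)+L cos θ2 = 0.2310;  S2 = (-0.1155, 0.2000, -0.0513)
S3 = (0.2394·cos240.0°, 0.2394·sin240.0°, 0.0131) = (-0.1197, -0.2074, 0.0131)
eliminate P² terms by subtracting sphere 1 from 2 and 3
linear system: -0.6929x+0.4000y = 0.0000−-0.2052z; -0.7013x+-0.4147y = 0.0015−-0.0765z
Cramer: x(z) = -0.0011-0.2037z;  y(z) = -0.0019+0.1602z
quadratic in z: (1.0672)z²+(-0.0087)z+(-0.0219)=0, √Δ=0.3061 → z ∈ {-0.1393, 0.1475}; z = -0.1393 (taking z<0)
x = 0.0273, y = -0.0242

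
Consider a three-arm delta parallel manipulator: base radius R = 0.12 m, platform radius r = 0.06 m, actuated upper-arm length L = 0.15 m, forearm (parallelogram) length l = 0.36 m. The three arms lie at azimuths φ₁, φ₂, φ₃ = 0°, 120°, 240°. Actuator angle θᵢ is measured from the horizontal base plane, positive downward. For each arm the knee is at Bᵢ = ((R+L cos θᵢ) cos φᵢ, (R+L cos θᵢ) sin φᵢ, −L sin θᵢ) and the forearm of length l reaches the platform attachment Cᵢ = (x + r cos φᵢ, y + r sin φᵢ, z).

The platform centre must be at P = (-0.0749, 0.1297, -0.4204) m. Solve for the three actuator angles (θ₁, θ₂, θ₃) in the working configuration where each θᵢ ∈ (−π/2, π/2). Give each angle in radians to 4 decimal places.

arm 1 (φ=0.0°): x'=-0.0749, y'=0.1297
  A=0.1349, B=-0.4204, C=(l²−L²−A²−y'²−z²)/(2L)=-0.3489
  γ=atan2(-0.4204,0.1349)=-1.2603;  ψ=arccos(-0.7901)=2.4818;  θ1=γ+ψ≈1.2215
φ2=120.0° → target in arm frame (0.1498, 0.0000)
  A=-0.0898, B=-0.4204, C=(l²−L²−A²−y'²−z²)/(2L)=-0.2590
  γ=atan2(-0.4204,-0.0898)=-1.7812;  ψ=arccos(-0.6025)=2.2174;  θ2=γ+ψ≈0.4362
rotate P by −φ3: (-0.0749, -0.1297, -0.4204)
  e−x'=0.1349;  (l²−L²−(e−x')²−y'²−z²)/2L = -0.3488
  γ=atan2(-0.4204,0.1349)=-1.2603;  ψ=arccos(-0.7901)=2.4818;  θ3=γ+ψ≈1.2215

θ₁ = 1.2215, θ₂ = 0.4362, θ₃ = 1.2215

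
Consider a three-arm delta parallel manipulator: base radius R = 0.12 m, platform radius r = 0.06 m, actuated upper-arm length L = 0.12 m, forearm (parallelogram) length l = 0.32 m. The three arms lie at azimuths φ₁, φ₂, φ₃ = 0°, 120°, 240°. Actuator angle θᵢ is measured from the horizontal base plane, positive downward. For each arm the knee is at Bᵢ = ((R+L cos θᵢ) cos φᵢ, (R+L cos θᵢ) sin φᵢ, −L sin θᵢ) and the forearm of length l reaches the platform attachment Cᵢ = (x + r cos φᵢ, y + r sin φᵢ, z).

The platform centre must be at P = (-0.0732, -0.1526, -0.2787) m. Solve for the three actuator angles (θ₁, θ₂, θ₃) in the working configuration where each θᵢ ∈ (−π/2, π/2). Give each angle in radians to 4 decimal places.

θ₁ = 0.8728, θ₂ = 0.9600, θ₃ = -0.3488

rotate P by −φ1: (-0.0732, -0.1526, -0.2787)
  A=0.1332, B=-0.2787, C=(l²−L²−A²−y'²−z²)/(2L)=-0.1279
  θ1 = atan2(B,A) + arccos(C/0.3089) = 0.8728
φ2=120.0° → target in arm frame (-0.0956, 0.1397)
  A=0.1556, B=-0.2787, C=(l²−L²−A²−y'²−z²)/(2L)=-0.1391
  γ=atan2(-0.2787,0.1556)=-1.0617;  ψ=arccos(-0.4358)=2.0218;  θ2=γ+ψ≈0.9600
φ3=240.0° → target in arm frame (0.1688, 0.0129)
  A cos θ + B sin θ = C:  -0.1088·cos θ + -0.2787·sin θ = -0.0070
  γ=atan2(-0.2787,-0.1088)=-1.9428;  ψ=arccos(-0.0232)=1.5940;  θ3=γ+ψ≈-0.3488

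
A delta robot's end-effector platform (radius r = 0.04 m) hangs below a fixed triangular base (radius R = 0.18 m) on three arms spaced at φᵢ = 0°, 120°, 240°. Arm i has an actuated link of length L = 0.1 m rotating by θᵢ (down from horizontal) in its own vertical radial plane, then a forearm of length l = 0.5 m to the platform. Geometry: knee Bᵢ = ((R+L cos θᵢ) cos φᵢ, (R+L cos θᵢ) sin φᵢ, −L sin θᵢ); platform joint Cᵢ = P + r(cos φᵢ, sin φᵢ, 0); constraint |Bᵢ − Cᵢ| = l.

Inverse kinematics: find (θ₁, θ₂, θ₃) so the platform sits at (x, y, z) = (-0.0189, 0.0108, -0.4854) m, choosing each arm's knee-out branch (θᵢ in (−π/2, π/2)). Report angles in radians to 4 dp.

θ₁ = 0.5232, θ₂ = 0.3490, θ₃ = 0.4362

rotate P by −φ1: (-0.0189, 0.0108, -0.4854)
  A=0.1589, B=-0.4854, C=(l²−L²−A²−y'²−z²)/(2L)=-0.1049
  γ=atan2(-0.4854,0.1589)=-1.2544;  ψ=arccos(-0.2054)=1.7776;  θ1=γ+ψ≈0.5232
arm 2 (φ=120.0°): x'=0.0188, y'=0.0110
  A cos θ + B sin θ = C:  0.1212·cos θ + -0.4854·sin θ = -0.0521
  √(A²+B²)=0.5003;  θ2 = -1.3261+1.6751 ≈ 0.3490
arm 3 (φ=240.0°): x'=0.0001, y'=-0.0218
  A=0.1399, B=-0.4854, C=(l²−L²−A²−y'²−z²)/(2L)=-0.0783
  γ=atan2(-0.4854,0.1399)=-1.2902;  ψ=arccos(-0.1550)=1.7264;  θ3=γ+ψ≈0.4362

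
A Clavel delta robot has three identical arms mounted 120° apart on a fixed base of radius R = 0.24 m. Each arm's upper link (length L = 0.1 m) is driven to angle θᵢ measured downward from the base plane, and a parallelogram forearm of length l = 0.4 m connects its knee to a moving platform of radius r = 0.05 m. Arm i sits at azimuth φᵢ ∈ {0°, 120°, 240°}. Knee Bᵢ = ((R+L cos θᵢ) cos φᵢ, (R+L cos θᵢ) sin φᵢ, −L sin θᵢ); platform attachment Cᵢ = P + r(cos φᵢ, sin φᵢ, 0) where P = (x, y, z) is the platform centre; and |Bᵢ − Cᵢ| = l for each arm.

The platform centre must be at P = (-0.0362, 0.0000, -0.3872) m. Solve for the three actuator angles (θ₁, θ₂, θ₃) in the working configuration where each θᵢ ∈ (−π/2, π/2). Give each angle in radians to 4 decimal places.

θ₁ = 1.1348, θ₂ = 0.7855, θ₃ = 0.7855

φ1=0.0° → target in arm frame (-0.0362, 0.0000)
  e−x'=0.2262;  (l²−L²−(e−x')²−y'²−z²)/2L = -0.2555
  θ1 = atan2(B,A) + arccos(C/0.4484) = 1.1348
φ2=120.0° → target in arm frame (0.0181, 0.0314)
  A cos θ + B sin θ = C:  0.1719·cos θ + -0.3872·sin θ = -0.1523
  γ=atan2(-0.3872,0.1719)=-1.1530;  ψ=arccos(-0.3595)=1.9385;  θ2=γ+ψ≈0.7855
rotate P by −φ3: (0.0181, -0.0314, -0.3872)
  e−x'=0.1719;  (l²−L²−(e−x')²−y'²−z²)/2L = -0.1523
  γ=atan2(-0.3872,0.1719)=-1.1530;  ψ=arccos(-0.3595)=1.9385;  θ3=γ+ψ≈0.7855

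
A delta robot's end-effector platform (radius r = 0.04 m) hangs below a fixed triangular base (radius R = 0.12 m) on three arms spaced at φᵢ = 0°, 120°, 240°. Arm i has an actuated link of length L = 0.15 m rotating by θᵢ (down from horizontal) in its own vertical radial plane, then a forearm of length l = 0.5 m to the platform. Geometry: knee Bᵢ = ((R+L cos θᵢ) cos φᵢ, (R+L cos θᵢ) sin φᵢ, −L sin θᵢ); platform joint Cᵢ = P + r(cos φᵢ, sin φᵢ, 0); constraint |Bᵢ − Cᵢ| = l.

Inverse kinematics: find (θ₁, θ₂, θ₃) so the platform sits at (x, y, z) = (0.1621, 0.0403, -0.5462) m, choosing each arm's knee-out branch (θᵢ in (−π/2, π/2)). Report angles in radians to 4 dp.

θ₁ = 0.3491, θ₂ = 0.9599, θ₃ = 1.1347

rotate P by −φ1: (0.1621, 0.0403, -0.5462)
  A cos θ + B sin θ = C:  -0.0821·cos θ + -0.5462·sin θ = -0.2640
  θ1 = atan2(B,A) + arccos(C/0.5523) = 0.3491
φ2=120.0° → target in arm frame (-0.0461, -0.1605)
  A=0.1261, B=-0.5462, C=(l²−L²−A²−y'²−z²)/(2L)=-0.3751
  θ2 = atan2(B,A) + arccos(C/0.5606) = 0.9599
φ3=240.0° → target in arm frame (-0.1160, 0.1202)
  e−x'=0.1960;  (l²−L²−(e−x')²−y'²−z²)/2L = -0.4123
  γ=atan2(-0.5462,0.1960)=-1.2263;  ψ=arccos(-0.7105)=2.3610;  θ3=γ+ψ≈1.1347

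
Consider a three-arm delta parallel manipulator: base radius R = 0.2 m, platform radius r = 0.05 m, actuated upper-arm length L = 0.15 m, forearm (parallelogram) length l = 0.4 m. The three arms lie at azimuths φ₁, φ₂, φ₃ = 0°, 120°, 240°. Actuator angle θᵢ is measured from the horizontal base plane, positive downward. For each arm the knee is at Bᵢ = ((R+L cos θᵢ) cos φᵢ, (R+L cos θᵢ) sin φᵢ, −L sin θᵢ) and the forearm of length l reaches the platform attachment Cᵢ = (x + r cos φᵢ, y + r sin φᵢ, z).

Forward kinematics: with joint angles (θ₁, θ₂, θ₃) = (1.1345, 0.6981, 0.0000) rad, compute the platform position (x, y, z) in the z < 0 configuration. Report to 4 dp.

arm 1 at φ=0.0°: ρ1 = 0.2134;  centre 1 = (0.2134, 0.0000, -0.1359)
arm 2 at φ=120.0°: ρ2 = 0.2649;  centre 2 = (-0.1325, 0.2294, -0.0964)
arm 3 at φ=240.0°: ρ3 = 0.3000;  centre 3 = (-0.1500, -0.2598, 0.0000)
eliminate P² terms by subtracting sphere 1 from 2 and 3
[-0.6917 0.4588 0.0791]·P = 0.0155;  [-0.7268 -0.5196 0.2719]·P = 0.0260
Cramer: x(z) = -0.0288+0.2393z;  y(z) = -0.0097+0.1885z
sphere 1 gives Az²+Bz+C=0 with A=1.0928, B=0.1523, C=-0.0828;  B²−4AC=0.3850;  roots -0.3536, 0.2142;  negative root z = -0.3536
x = -0.1134, y = -0.0764

(-0.1134, -0.0764, -0.3536)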